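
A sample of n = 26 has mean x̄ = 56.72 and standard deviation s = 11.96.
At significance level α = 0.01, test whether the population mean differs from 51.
One-sample t-test:
H₀: μ = 51
H₁: μ ≠ 51
df = n - 1 = 25
t = (x̄ - μ₀) / (s/√n) = (56.72 - 51) / (11.96/√26) = 2.439
p-value = 0.0222

Since p-value > α = 0.01, we fail to reject H₀.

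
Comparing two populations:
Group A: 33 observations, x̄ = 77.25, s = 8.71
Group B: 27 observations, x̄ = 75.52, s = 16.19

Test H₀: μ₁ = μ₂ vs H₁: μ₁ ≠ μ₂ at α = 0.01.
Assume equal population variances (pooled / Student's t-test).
Student's two-sample t-test (equal variances):
H₀: μ₁ = μ₂
H₁: μ₁ ≠ μ₂
df = n₁ + n₂ - 2 = 58
Pooled variance s_p² = [(n₁-1)s₁² + (n₂-1)s₂²] / (n₁ + n₂ - 2) = [(32)(8.71²) + (26)(16.19²)] / 58 = 159.3564
SE = √(s_p²(1/n₁ + 1/n₂)) = √(159.3564 × (1/33 + 1/27)) = 3.2758
t = (x̄₁ - x̄₂) / SE = (77.25 - 75.52) / 3.2758 = 1.73 / 3.2758 = 0.528
p-value = 0.5994

Since p-value > α = 0.01, we fail to reject H₀.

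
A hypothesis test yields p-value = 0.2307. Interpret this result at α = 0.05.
Since p = 0.2307 > α = 0.05, fail to reject H₀.
There is insufficient evidence to reject the null hypothesis; the result is not statistically significant at the 0.05 level.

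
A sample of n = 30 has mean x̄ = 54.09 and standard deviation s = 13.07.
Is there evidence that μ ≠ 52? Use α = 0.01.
One-sample t-test:
H₀: μ = 52
H₁: μ ≠ 52
df = n - 1 = 29
t = (x̄ - μ₀) / (s/√n) = (54.09 - 52) / (13.07/√30) = 0.876
p-value = 0.3883

Since p-value > α = 0.01, we fail to reject H₀.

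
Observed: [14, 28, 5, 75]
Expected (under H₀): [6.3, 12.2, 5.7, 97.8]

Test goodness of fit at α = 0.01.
Chi-square goodness of fit test:
H₀: observed counts match expected distribution
H₁: observed counts differ from expected distribution
df = k - 1 = 3
χ² = Σ(O - E)²/E
   = (14 - 6.3)²/6.3 + (28 - 12.2)²/12.2 + (5 - 5.7)²/5.7 + (75 - 97.8)²/97.8
   = 9.411 + 20.462 + 0.086 + 5.315
   = 35.27
p-value < 0.0001

Since p-value < α = 0.01, we reject H₀.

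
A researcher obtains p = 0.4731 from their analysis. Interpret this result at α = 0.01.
Since p = 0.4731 > α = 0.01, fail to reject H₀.
There is insufficient evidence to reject the null hypothesis; the result is not statistically significant at the 0.01 level.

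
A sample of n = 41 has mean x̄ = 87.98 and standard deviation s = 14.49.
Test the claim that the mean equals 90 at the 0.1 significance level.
One-sample t-test:
H₀: μ = 90
H₁: μ ≠ 90
df = n - 1 = 40
t = (x̄ - μ₀) / (s/√n) = (87.98 - 90) / (14.49/√41) = -0.893
p-value = 0.3774

Since p-value > α = 0.1, we fail to reject H₀.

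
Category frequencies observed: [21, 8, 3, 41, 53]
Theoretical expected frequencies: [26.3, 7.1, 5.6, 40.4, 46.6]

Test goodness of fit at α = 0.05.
Chi-square goodness of fit test:
H₀: observed counts match expected distribution
H₁: observed counts differ from expected distribution
df = k - 1 = 4
χ² = Σ(O - E)²/E
   = (21 - 26.3)²/26.3 + (8 - 7.1)²/7.1 + (3 - 5.6)²/5.6 + (41 - 40.4)²/40.4 + (53 - 46.6)²/46.6
   = 1.068 + 0.114 + 1.207 + 0.009 + 0.879
   = 3.28
p-value = 0.5126

Since p-value > α = 0.05, we fail to reject H₀.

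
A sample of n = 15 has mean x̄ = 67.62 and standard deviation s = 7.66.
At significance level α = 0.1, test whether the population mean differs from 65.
One-sample t-test:
H₀: μ = 65
H₁: μ ≠ 65
df = n - 1 = 14
t = (x̄ - μ₀) / (s/√n) = (67.62 - 65) / (7.66/√15) = 1.325
p-value = 0.2065

Since p-value > α = 0.1, we fail to reject H₀.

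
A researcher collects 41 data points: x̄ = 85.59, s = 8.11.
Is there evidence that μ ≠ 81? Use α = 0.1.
One-sample t-test:
H₀: μ = 81
H₁: μ ≠ 81
df = n - 1 = 40
t = (x̄ - μ₀) / (s/√n) = (85.59 - 81) / (8.11/√41) = 3.624
p-value = 0.0008

Since p-value < α = 0.1, we reject H₀.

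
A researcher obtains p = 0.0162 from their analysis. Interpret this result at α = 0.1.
Since p = 0.0162 < α = 0.1, reject H₀.
There is sufficient evidence to reject the null hypothesis; the result is statistically significant at the 0.1 level.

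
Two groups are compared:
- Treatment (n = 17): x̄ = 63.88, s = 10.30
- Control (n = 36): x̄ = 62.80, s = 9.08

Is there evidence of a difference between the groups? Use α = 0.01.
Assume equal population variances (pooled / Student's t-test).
Student's two-sample t-test (equal variances):
H₀: μ₁ = μ₂
H₁: μ₁ ≠ μ₂
df = n₁ + n₂ - 2 = 51
Pooled variance s_p² = [(n₁-1)s₁² + (n₂-1)s₂²] / (n₁ + n₂ - 2) = [(16)(10.30²) + (35)(9.08²)] / 51 = 89.8640
SE = √(s_p²(1/n₁ + 1/n₂)) = √(89.8640 × (1/17 + 1/36)) = 2.7897
t = (x̄₁ - x̄₂) / SE = (63.88 - 62.80) / 2.7897 = 1.08 / 2.7897 = 0.387
p-value = 0.7003

Since p-value > α = 0.01, we fail to reject H₀.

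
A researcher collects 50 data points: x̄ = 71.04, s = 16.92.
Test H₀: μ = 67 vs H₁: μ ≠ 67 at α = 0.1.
One-sample t-test:
H₀: μ = 67
H₁: μ ≠ 67
df = n - 1 = 49
t = (x̄ - μ₀) / (s/√n) = (71.04 - 67) / (16.92/√50) = 1.688
p-value = 0.0977

Since p-value < α = 0.1, we reject H₀.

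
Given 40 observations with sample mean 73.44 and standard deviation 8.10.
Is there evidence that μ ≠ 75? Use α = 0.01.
One-sample t-test:
H₀: μ = 75
H₁: μ ≠ 75
df = n - 1 = 39
t = (x̄ - μ₀) / (s/√n) = (73.44 - 75) / (8.10/√40) = -1.218
p-value = 0.2305

Since p-value > α = 0.01, we fail to reject H₀.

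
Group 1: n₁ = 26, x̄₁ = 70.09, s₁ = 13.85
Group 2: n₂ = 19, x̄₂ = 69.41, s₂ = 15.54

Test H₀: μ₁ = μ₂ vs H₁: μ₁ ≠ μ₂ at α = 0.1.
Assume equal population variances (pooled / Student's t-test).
Student's two-sample t-test (equal variances):
H₀: μ₁ = μ₂
H₁: μ₁ ≠ μ₂
df = n₁ + n₂ - 2 = 43
Pooled variance s_p² = [(n₁-1)s₁² + (n₂-1)s₂²] / (n₁ + n₂ - 2) = [(25)(13.85²) + (18)(15.54²)] / 43 = 212.6142
SE = √(s_p²(1/n₁ + 1/n₂)) = √(212.6142 × (1/26 + 1/19)) = 4.4009
t = (x̄₁ - x̄₂) / SE = (70.09 - 69.41) / 4.4009 = 0.68 / 4.4009 = 0.155
p-value = 0.8779

Since p-value > α = 0.1, we fail to reject H₀.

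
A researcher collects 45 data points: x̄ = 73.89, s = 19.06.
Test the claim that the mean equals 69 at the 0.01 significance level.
One-sample t-test:
H₀: μ = 69
H₁: μ ≠ 69
df = n - 1 = 44
t = (x̄ - μ₀) / (s/√n) = (73.89 - 69) / (19.06/√45) = 1.721
p-value = 0.0923

Since p-value > α = 0.01, we fail to reject H₀.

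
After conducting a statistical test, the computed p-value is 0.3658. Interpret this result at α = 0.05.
Since p = 0.3658 > α = 0.05, fail to reject H₀.
There is insufficient evidence to reject the null hypothesis; the result is not statistically significant at the 0.05 level.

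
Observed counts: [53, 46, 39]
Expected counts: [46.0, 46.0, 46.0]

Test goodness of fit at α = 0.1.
Chi-square goodness of fit test:
H₀: observed counts match expected distribution
H₁: observed counts differ from expected distribution
df = k - 1 = 2
χ² = Σ(O - E)²/E
   = (53 - 46.0)²/46.0 + (46 - 46.0)²/46.0 + (39 - 46.0)²/46.0
   = 1.065 + 0.000 + 1.065
   = 2.13
p-value = 0.3447

Since p-value > α = 0.1, we fail to reject H₀.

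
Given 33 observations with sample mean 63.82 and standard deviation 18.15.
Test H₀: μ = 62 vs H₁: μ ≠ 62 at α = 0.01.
One-sample t-test:
H₀: μ = 62
H₁: μ ≠ 62
df = n - 1 = 32
t = (x̄ - μ₀) / (s/√n) = (63.82 - 62) / (18.15/√33) = 0.576
p-value = 0.5686

Since p-value > α = 0.01, we fail to reject H₀.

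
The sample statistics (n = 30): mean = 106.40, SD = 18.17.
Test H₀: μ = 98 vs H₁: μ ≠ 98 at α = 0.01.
One-sample t-test:
H₀: μ = 98
H₁: μ ≠ 98
df = n - 1 = 29
t = (x̄ - μ₀) / (s/√n) = (106.40 - 98) / (18.17/√30) = 2.532
p-value = 0.0170

Since p-value > α = 0.01, we fail to reject H₀.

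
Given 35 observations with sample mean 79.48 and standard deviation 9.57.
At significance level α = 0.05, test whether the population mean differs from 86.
One-sample t-test:
H₀: μ = 86
H₁: μ ≠ 86
df = n - 1 = 34
t = (x̄ - μ₀) / (s/√n) = (79.48 - 86) / (9.57/√35) = -4.031
p-value = 0.0003

Since p-value < α = 0.05, we reject H₀.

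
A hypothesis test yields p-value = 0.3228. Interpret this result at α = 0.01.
Since p = 0.3228 > α = 0.01, fail to reject H₀.
There is insufficient evidence to reject the null hypothesis; the result is not statistically significant at the 0.01 level.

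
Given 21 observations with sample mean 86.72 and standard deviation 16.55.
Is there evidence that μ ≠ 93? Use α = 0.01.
One-sample t-test:
H₀: μ = 93
H₁: μ ≠ 93
df = n - 1 = 20
t = (x̄ - μ₀) / (s/√n) = (86.72 - 93) / (16.55/√21) = -1.739
p-value = 0.0974

Since p-value > α = 0.01, we fail to reject H₀.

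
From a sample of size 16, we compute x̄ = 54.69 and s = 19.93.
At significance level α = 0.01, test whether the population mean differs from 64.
One-sample t-test:
H₀: μ = 64
H₁: μ ≠ 64
df = n - 1 = 15
t = (x̄ - μ₀) / (s/√n) = (54.69 - 64) / (19.93/√16) = -1.869
p-value = 0.0813

Since p-value > α = 0.01, we fail to reject H₀.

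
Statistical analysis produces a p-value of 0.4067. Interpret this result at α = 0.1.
Since p = 0.4067 > α = 0.1, fail to reject H₀.
There is insufficient evidence to reject the null hypothesis; the result is not statistically significant at the 0.1 level.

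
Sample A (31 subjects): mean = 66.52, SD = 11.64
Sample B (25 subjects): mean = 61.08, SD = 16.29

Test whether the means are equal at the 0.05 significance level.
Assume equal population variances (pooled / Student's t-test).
Student's two-sample t-test (equal variances):
H₀: μ₁ = μ₂
H₁: μ₁ ≠ μ₂
df = n₁ + n₂ - 2 = 54
Pooled variance s_p² = [(n₁-1)s₁² + (n₂-1)s₂²] / (n₁ + n₂ - 2) = [(30)(11.64²) + (24)(16.29²)] / 54 = 193.2116
SE = √(s_p²(1/n₁ + 1/n₂)) = √(193.2116 × (1/31 + 1/25)) = 3.7365
t = (x̄₁ - x̄₂) / SE = (66.52 - 61.08) / 3.7365 = 5.44 / 3.7365 = 1.456
p-value = 0.1512

Since p-value > α = 0.05, we fail to reject H₀.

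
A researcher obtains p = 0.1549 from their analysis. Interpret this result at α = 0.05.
Since p = 0.1549 > α = 0.05, fail to reject H₀.
There is insufficient evidence to reject the null hypothesis; the result is not statistically significant at the 0.05 level.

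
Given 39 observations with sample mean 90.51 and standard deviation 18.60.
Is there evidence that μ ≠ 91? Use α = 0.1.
One-sample t-test:
H₀: μ = 91
H₁: μ ≠ 91
df = n - 1 = 38
t = (x̄ - μ₀) / (s/√n) = (90.51 - 91) / (18.60/√39) = -0.165
p-value = 0.8702

Since p-value > α = 0.1, we fail to reject H₀.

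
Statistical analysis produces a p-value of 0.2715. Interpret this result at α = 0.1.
Since p = 0.2715 > α = 0.1, fail to reject H₀.
There is insufficient evidence to reject the null hypothesis; the result is not statistically significant at the 0.1 level.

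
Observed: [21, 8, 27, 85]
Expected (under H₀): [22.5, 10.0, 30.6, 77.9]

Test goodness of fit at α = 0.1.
Chi-square goodness of fit test:
H₀: observed counts match expected distribution
H₁: observed counts differ from expected distribution
df = k - 1 = 3
χ² = Σ(O - E)²/E
   = (21 - 22.5)²/22.5 + (8 - 10.0)²/10.0 + (27 - 30.6)²/30.6 + (85 - 77.9)²/77.9
   = 0.100 + 0.400 + 0.424 + 0.647
   = 1.57
p-value = 0.6661

Since p-value > α = 0.1, we fail to reject H₀.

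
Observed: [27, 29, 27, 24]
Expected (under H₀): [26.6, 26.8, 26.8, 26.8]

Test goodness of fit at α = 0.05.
Chi-square goodness of fit test:
H₀: observed counts match expected distribution
H₁: observed counts differ from expected distribution
df = k - 1 = 3
χ² = Σ(O - E)²/E
   = (27 - 26.6)²/26.6 + (29 - 26.8)²/26.8 + (27 - 26.8)²/26.8 + (24 - 26.8)²/26.8
   = 0.006 + 0.181 + 0.001 + 0.293
   = 0.48
p-value = 0.9231

Since p-value > α = 0.05, we fail to reject H₀.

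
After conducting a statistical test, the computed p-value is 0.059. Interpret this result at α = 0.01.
Since p = 0.059 > α = 0.01, fail to reject H₀.
There is insufficient evidence to reject the null hypothesis; the result is not statistically significant at the 0.01 level.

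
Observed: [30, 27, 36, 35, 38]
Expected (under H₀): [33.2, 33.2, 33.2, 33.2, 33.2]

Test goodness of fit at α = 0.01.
Chi-square goodness of fit test:
H₀: observed counts match expected distribution
H₁: observed counts differ from expected distribution
df = k - 1 = 4
χ² = Σ(O - E)²/E
   = (30 - 33.2)²/33.2 + (27 - 33.2)²/33.2 + (36 - 33.2)²/33.2 + (35 - 33.2)²/33.2 + (38 - 33.2)²/33.2
   = 0.308 + 1.158 + 0.236 + 0.098 + 0.694
   = 2.49
p-value = 0.6457

Since p-value > α = 0.01, we fail to reject H₀.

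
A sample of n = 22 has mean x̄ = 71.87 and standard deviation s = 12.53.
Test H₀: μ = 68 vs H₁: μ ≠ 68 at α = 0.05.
One-sample t-test:
H₀: μ = 68
H₁: μ ≠ 68
df = n - 1 = 21
t = (x̄ - μ₀) / (s/√n) = (71.87 - 68) / (12.53/√22) = 1.449
p-value = 0.1622

Since p-value > α = 0.05, we fail to reject H₀.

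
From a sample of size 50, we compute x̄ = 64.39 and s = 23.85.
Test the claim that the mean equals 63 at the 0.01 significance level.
One-sample t-test:
H₀: μ = 63
H₁: μ ≠ 63
df = n - 1 = 49
t = (x̄ - μ₀) / (s/√n) = (64.39 - 63) / (23.85/√50) = 0.412
p-value = 0.6821

Since p-value > α = 0.01, we fail to reject H₀.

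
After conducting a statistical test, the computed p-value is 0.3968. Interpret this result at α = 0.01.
Since p = 0.3968 > α = 0.01, fail to reject H₀.
There is insufficient evidence to reject the null hypothesis; the result is not statistically significant at the 0.01 level.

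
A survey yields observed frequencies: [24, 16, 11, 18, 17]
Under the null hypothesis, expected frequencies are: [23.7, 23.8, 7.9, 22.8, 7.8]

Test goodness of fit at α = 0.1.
Chi-square goodness of fit test:
H₀: observed counts match expected distribution
H₁: observed counts differ from expected distribution
df = k - 1 = 4
χ² = Σ(O - E)²/E
   = (24 - 23.7)²/23.7 + (16 - 23.8)²/23.8 + (11 - 7.9)²/7.9 + (18 - 22.8)²/22.8 + (17 - 7.8)²/7.8
   = 0.004 + 2.556 + 1.216 + 1.011 + 10.851
   = 15.64
p-value = 0.0035

Since p-value < α = 0.1, we reject H₀.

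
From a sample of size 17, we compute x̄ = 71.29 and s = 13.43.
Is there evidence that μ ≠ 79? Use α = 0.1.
One-sample t-test:
H₀: μ = 79
H₁: μ ≠ 79
df = n - 1 = 16
t = (x̄ - μ₀) / (s/√n) = (71.29 - 79) / (13.43/√17) = -2.367
p-value = 0.0309

Since p-value < α = 0.1, we reject H₀.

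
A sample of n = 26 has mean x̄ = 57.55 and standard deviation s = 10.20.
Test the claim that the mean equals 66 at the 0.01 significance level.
One-sample t-test:
H₀: μ = 66
H₁: μ ≠ 66
df = n - 1 = 25
t = (x̄ - μ₀) / (s/√n) = (57.55 - 66) / (10.20/√26) = -4.224
p-value = 0.0003

Since p-value < α = 0.01, we reject H₀.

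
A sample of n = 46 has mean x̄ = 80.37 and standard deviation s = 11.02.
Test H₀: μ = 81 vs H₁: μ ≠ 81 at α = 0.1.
One-sample t-test:
H₀: μ = 81
H₁: μ ≠ 81
df = n - 1 = 45
t = (x̄ - μ₀) / (s/√n) = (80.37 - 81) / (11.02/√46) = -0.388
p-value = 0.7000

Since p-value > α = 0.1, we fail to reject H₀.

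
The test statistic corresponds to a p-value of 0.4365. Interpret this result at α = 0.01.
Since p = 0.4365 > α = 0.01, fail to reject H₀.
There is insufficient evidence to reject the null hypothesis; the result is not statistically significant at the 0.01 level.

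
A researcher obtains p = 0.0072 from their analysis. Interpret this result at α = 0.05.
Since p = 0.0072 < α = 0.05, reject H₀.
There is sufficient evidence to reject the null hypothesis; the result is statistically significant at the 0.05 level.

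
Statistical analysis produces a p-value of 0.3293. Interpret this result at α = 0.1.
Since p = 0.3293 > α = 0.1, fail to reject H₀.
There is insufficient evidence to reject the null hypothesis; the result is not statistically significant at the 0.1 level.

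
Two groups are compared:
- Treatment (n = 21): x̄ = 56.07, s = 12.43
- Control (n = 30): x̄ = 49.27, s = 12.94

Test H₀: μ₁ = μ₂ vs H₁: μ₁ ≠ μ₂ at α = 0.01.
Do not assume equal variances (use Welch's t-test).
Welch's two-sample t-test:
H₀: μ₁ = μ₂
H₁: μ₁ ≠ μ₂
s₁²/n₁ = 12.43²/21 = 7.3574,  s₂²/n₂ = 12.94²/30 = 5.5815
SE = √(s₁²/n₁ + s₂²/n₂) = √(7.3574 + 5.5815) = 3.5971
df (Welch-Satterthwaite) = (s₁²/n₁ + s₂²/n₂)² / [(s₁²/n₁)²/(n₁-1) + (s₂²/n₂)²/(n₂-1)] ≈ 44.28
t = (x̄₁ - x̄₂) / SE = (56.07 - 49.27) / 3.5971 = 6.80 / 3.5971 = 1.890
p-value = 0.0653

Since p-value > α = 0.01, we fail to reject H₀.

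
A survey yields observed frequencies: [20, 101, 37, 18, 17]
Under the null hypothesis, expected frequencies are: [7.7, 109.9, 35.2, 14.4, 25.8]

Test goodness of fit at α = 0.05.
Chi-square goodness of fit test:
H₀: observed counts match expected distribution
H₁: observed counts differ from expected distribution
df = k - 1 = 4
χ² = Σ(O - E)²/E
   = (20 - 7.7)²/7.7 + (101 - 109.9)²/109.9 + (37 - 35.2)²/35.2 + (18 - 14.4)²/14.4 + (17 - 25.8)²/25.8
   = 19.648 + 0.721 + 0.092 + 0.900 + 3.002
   = 24.36
p-value = 0.0001

Since p-value < α = 0.05, we reject H₀.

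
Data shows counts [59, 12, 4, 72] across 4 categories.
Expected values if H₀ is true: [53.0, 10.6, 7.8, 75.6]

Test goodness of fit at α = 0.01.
Chi-square goodness of fit test:
H₀: observed counts match expected distribution
H₁: observed counts differ from expected distribution
df = k - 1 = 3
χ² = Σ(O - E)²/E
   = (59 - 53.0)²/53.0 + (12 - 10.6)²/10.6 + (4 - 7.8)²/7.8 + (72 - 75.6)²/75.6
   = 0.679 + 0.185 + 1.851 + 0.171
   = 2.89
p-value = 0.4094

Since p-value > α = 0.01, we fail to reject H₀.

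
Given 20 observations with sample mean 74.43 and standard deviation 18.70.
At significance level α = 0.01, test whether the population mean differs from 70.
One-sample t-test:
H₀: μ = 70
H₁: μ ≠ 70
df = n - 1 = 19
t = (x̄ - μ₀) / (s/√n) = (74.43 - 70) / (18.70/√20) = 1.059
p-value = 0.3027

Since p-value > α = 0.01, we fail to reject H₀.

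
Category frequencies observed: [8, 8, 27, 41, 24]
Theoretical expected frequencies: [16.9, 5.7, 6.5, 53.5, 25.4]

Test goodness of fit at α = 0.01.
Chi-square goodness of fit test:
H₀: observed counts match expected distribution
H₁: observed counts differ from expected distribution
df = k - 1 = 4
χ² = Σ(O - E)²/E
   = (8 - 16.9)²/16.9 + (8 - 5.7)²/5.7 + (27 - 6.5)²/6.5 + (41 - 53.5)²/53.5 + (24 - 25.4)²/25.4
   = 4.687 + 0.928 + 64.654 + 2.921 + 0.077
   = 73.27
p-value < 0.0001

Since p-value < α = 0.01, we reject H₀.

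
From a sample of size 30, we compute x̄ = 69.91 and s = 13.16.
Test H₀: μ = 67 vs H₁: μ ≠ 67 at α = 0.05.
One-sample t-test:
H₀: μ = 67
H₁: μ ≠ 67
df = n - 1 = 29
t = (x̄ - μ₀) / (s/√n) = (69.91 - 67) / (13.16/√30) = 1.211
p-value = 0.2356

Since p-value > α = 0.05, we fail to reject H₀.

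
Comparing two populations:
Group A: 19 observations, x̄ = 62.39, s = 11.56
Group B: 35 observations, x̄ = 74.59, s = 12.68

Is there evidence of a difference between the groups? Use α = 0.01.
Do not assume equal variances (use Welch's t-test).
Welch's two-sample t-test:
H₀: μ₁ = μ₂
H₁: μ₁ ≠ μ₂
s₁²/n₁ = 11.56²/19 = 7.0333,  s₂²/n₂ = 12.68²/35 = 4.5938
SE = √(s₁²/n₁ + s₂²/n₂) = √(7.0333 + 4.5938) = 3.4099
df (Welch-Satterthwaite) = (s₁²/n₁ + s₂²/n₂)² / [(s₁²/n₁)²/(n₁-1) + (s₂²/n₂)²/(n₂-1)] ≈ 40.13
t = (x̄₁ - x̄₂) / SE = (62.39 - 74.59) / 3.4099 = -12.20 / 3.4099 = -3.578
p-value = 0.0009

Since p-value < α = 0.01, we reject H₀.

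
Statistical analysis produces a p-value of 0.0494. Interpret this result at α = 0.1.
Since p = 0.0494 < α = 0.1, reject H₀.
There is sufficient evidence to reject the null hypothesis; the result is statistically significant at the 0.1 level.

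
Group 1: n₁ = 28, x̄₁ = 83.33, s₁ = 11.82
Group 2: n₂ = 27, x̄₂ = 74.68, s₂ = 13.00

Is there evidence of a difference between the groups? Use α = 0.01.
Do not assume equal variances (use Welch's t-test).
Welch's two-sample t-test:
H₀: μ₁ = μ₂
H₁: μ₁ ≠ μ₂
s₁²/n₁ = 11.82²/28 = 4.9897,  s₂²/n₂ = 13.00²/27 = 6.2593
SE = √(s₁²/n₁ + s₂²/n₂) = √(4.9897 + 6.2593) = 3.3540
df (Welch-Satterthwaite) = (s₁²/n₁ + s₂²/n₂)² / [(s₁²/n₁)²/(n₁-1) + (s₂²/n₂)²/(n₂-1)] ≈ 52.10
t = (x̄₁ - x̄₂) / SE = (83.33 - 74.68) / 3.3540 = 8.65 / 3.3540 = 2.579
p-value = 0.0128

Since p-value > α = 0.01, we fail to reject H₀.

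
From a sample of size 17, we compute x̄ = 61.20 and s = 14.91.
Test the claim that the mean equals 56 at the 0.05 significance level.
One-sample t-test:
H₀: μ = 56
H₁: μ ≠ 56
df = n - 1 = 16
t = (x̄ - μ₀) / (s/√n) = (61.20 - 56) / (14.91/√17) = 1.438
p-value = 0.1697

Since p-value > α = 0.05, we fail to reject H₀.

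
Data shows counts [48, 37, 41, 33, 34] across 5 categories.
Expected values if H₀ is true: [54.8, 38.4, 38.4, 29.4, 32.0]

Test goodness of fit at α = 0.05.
Chi-square goodness of fit test:
H₀: observed counts match expected distribution
H₁: observed counts differ from expected distribution
df = k - 1 = 4
χ² = Σ(O - E)²/E
   = (48 - 54.8)²/54.8 + (37 - 38.4)²/38.4 + (41 - 38.4)²/38.4 + (33 - 29.4)²/29.4 + (34 - 32.0)²/32.0
   = 0.844 + 0.051 + 0.176 + 0.441 + 0.125
   = 1.64
p-value = 0.8022

Since p-value > α = 0.05, we fail to reject H₀.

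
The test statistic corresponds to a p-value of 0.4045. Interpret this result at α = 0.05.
Since p = 0.4045 > α = 0.05, fail to reject H₀.
There is insufficient evidence to reject the null hypothesis; the result is not statistically significant at the 0.05 level.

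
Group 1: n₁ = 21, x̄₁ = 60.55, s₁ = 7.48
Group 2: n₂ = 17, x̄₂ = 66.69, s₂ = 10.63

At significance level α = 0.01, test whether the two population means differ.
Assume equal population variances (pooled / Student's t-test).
Student's two-sample t-test (equal variances):
H₀: μ₁ = μ₂
H₁: μ₁ ≠ μ₂
df = n₁ + n₂ - 2 = 36
Pooled variance s_p² = [(n₁-1)s₁² + (n₂-1)s₂²] / (n₁ + n₂ - 2) = [(20)(7.48²) + (16)(10.63²)] / 36 = 81.3044
SE = √(s_p²(1/n₁ + 1/n₂)) = √(81.3044 × (1/21 + 1/17)) = 2.9418
t = (x̄₁ - x̄₂) / SE = (60.55 - 66.69) / 2.9418 = -6.14 / 2.9418 = -2.087
p-value = 0.0440

Since p-value > α = 0.01, we fail to reject H₀.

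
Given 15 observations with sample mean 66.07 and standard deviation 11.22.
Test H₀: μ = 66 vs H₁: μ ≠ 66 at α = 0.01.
One-sample t-test:
H₀: μ = 66
H₁: μ ≠ 66
df = n - 1 = 14
t = (x̄ - μ₀) / (s/√n) = (66.07 - 66) / (11.22/√15) = 0.024
p-value = 0.9811

Since p-value > α = 0.01, we fail to reject H₀.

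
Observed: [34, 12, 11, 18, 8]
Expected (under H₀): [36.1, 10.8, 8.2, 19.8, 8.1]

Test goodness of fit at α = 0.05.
Chi-square goodness of fit test:
H₀: observed counts match expected distribution
H₁: observed counts differ from expected distribution
df = k - 1 = 4
χ² = Σ(O - E)²/E
   = (34 - 36.1)²/36.1 + (12 - 10.8)²/10.8 + (11 - 8.2)²/8.2 + (18 - 19.8)²/19.8 + (8 - 8.1)²/8.1
   = 0.122 + 0.133 + 0.956 + 0.164 + 0.001
   = 1.38
p-value = 0.8483

Since p-value > α = 0.05, we fail to reject H₀.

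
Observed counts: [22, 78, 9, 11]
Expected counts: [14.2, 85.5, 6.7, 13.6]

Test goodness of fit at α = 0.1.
Chi-square goodness of fit test:
H₀: observed counts match expected distribution
H₁: observed counts differ from expected distribution
df = k - 1 = 3
χ² = Σ(O - E)²/E
   = (22 - 14.2)²/14.2 + (78 - 85.5)²/85.5 + (9 - 6.7)²/6.7 + (11 - 13.6)²/13.6
   = 4.285 + 0.658 + 0.790 + 0.497
   = 6.23
p-value = 0.1010

Since p-value > α = 0.1, we fail to reject H₀.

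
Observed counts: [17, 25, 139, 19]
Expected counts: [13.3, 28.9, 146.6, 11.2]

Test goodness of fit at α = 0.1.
Chi-square goodness of fit test:
H₀: observed counts match expected distribution
H₁: observed counts differ from expected distribution
df = k - 1 = 3
χ² = Σ(O - E)²/E
   = (17 - 13.3)²/13.3 + (25 - 28.9)²/28.9 + (139 - 146.6)²/146.6 + (19 - 11.2)²/11.2
   = 1.029 + 0.526 + 0.394 + 5.432
   = 7.38
p-value = 0.0607

Since p-value < α = 0.1, we reject H₀.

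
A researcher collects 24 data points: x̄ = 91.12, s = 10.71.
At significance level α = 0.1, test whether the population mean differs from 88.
One-sample t-test:
H₀: μ = 88
H₁: μ ≠ 88
df = n - 1 = 23
t = (x̄ - μ₀) / (s/√n) = (91.12 - 88) / (10.71/√24) = 1.427
p-value = 0.1670

Since p-value > α = 0.1, we fail to reject H₀.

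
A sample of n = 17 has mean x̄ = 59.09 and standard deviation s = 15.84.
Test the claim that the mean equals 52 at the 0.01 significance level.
One-sample t-test:
H₀: μ = 52
H₁: μ ≠ 52
df = n - 1 = 16
t = (x̄ - μ₀) / (s/√n) = (59.09 - 52) / (15.84/√17) = 1.846
p-value = 0.0836

Since p-value > α = 0.01, we fail to reject H₀.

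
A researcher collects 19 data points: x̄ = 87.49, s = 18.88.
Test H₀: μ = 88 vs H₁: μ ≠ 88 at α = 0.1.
One-sample t-test:
H₀: μ = 88
H₁: μ ≠ 88
df = n - 1 = 18
t = (x̄ - μ₀) / (s/√n) = (87.49 - 88) / (18.88/√19) = -0.118
p-value = 0.9076

Since p-value > α = 0.1, we fail to reject H₀.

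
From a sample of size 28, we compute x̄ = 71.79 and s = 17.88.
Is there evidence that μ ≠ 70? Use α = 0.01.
One-sample t-test:
H₀: μ = 70
H₁: μ ≠ 70
df = n - 1 = 27
t = (x̄ - μ₀) / (s/√n) = (71.79 - 70) / (17.88/√28) = 0.530
p-value = 0.6006

Since p-value > α = 0.01, we fail to reject H₀.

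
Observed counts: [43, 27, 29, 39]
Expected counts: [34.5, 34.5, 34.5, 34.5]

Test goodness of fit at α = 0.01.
Chi-square goodness of fit test:
H₀: observed counts match expected distribution
H₁: observed counts differ from expected distribution
df = k - 1 = 3
χ² = Σ(O - E)²/E
   = (43 - 34.5)²/34.5 + (27 - 34.5)²/34.5 + (29 - 34.5)²/34.5 + (39 - 34.5)²/34.5
   = 2.094 + 1.630 + 0.877 + 0.587
   = 5.19
p-value = 0.1585

Since p-value > α = 0.01, we fail to reject H₀.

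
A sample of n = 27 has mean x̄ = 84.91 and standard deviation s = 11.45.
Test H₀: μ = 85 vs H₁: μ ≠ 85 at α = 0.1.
One-sample t-test:
H₀: μ = 85
H₁: μ ≠ 85
df = n - 1 = 26
t = (x̄ - μ₀) / (s/√n) = (84.91 - 85) / (11.45/√27) = -0.041
p-value = 0.9677

Since p-value > α = 0.1, we fail to reject H₀.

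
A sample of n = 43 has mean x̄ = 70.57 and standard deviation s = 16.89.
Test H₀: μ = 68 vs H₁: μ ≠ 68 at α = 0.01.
One-sample t-test:
H₀: μ = 68
H₁: μ ≠ 68
df = n - 1 = 42
t = (x̄ - μ₀) / (s/√n) = (70.57 - 68) / (16.89/√43) = 0.998
p-value = 0.3241

Since p-value > α = 0.01, we fail to reject H₀.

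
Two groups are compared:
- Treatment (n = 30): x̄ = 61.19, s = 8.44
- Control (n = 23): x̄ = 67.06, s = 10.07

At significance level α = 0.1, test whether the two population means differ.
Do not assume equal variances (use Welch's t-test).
Welch's two-sample t-test:
H₀: μ₁ = μ₂
H₁: μ₁ ≠ μ₂
s₁²/n₁ = 8.44²/30 = 2.3745,  s₂²/n₂ = 10.07²/23 = 4.4089
SE = √(s₁²/n₁ + s₂²/n₂) = √(2.3745 + 4.4089) = 2.6045
df (Welch-Satterthwaite) = (s₁²/n₁ + s₂²/n₂)² / [(s₁²/n₁)²/(n₁-1) + (s₂²/n₂)²/(n₂-1)] ≈ 42.69
t = (x̄₁ - x̄₂) / SE = (61.19 - 67.06) / 2.6045 = -5.87 / 2.6045 = -2.254
p-value = 0.0294

Since p-value < α = 0.1, we reject H₀.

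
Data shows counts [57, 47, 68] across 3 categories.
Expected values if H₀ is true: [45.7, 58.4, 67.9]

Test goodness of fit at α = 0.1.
Chi-square goodness of fit test:
H₀: observed counts match expected distribution
H₁: observed counts differ from expected distribution
df = k - 1 = 2
χ² = Σ(O - E)²/E
   = (57 - 45.7)²/45.7 + (47 - 58.4)²/58.4 + (68 - 67.9)²/67.9
   = 2.794 + 2.225 + 0.000
   = 5.02
p-value = 0.0813

Since p-value < α = 0.1, we reject H₀.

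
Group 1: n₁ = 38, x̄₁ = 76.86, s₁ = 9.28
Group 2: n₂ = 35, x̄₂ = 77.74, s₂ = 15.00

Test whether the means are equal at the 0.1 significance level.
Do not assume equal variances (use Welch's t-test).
Welch's two-sample t-test:
H₀: μ₁ = μ₂
H₁: μ₁ ≠ μ₂
s₁²/n₁ = 9.28²/38 = 2.2663,  s₂²/n₂ = 15.00²/35 = 6.4286
SE = √(s₁²/n₁ + s₂²/n₂) = √(2.2663 + 6.4286) = 2.9487
df (Welch-Satterthwaite) = (s₁²/n₁ + s₂²/n₂)² / [(s₁²/n₁)²/(n₁-1) + (s₂²/n₂)²/(n₂-1)] ≈ 55.82
t = (x̄₁ - x̄₂) / SE = (76.86 - 77.74) / 2.9487 = -0.88 / 2.9487 = -0.298
p-value = 0.7665

Since p-value > α = 0.1, we fail to reject H₀.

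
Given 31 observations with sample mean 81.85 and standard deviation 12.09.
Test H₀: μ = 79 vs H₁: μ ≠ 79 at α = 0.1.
One-sample t-test:
H₀: μ = 79
H₁: μ ≠ 79
df = n - 1 = 30
t = (x̄ - μ₀) / (s/√n) = (81.85 - 79) / (12.09/√31) = 1.313
p-value = 0.1993

Since p-value > α = 0.1, we fail to reject H₀.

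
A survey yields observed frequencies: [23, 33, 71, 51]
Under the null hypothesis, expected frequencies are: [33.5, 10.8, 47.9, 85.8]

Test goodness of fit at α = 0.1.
Chi-square goodness of fit test:
H₀: observed counts match expected distribution
H₁: observed counts differ from expected distribution
df = k - 1 = 3
χ² = Σ(O - E)²/E
   = (23 - 33.5)²/33.5 + (33 - 10.8)²/10.8 + (71 - 47.9)²/47.9 + (51 - 85.8)²/85.8
   = 3.291 + 45.633 + 11.140 + 14.115
   = 74.18
p-value < 0.0001

Since p-value < α = 0.1, we reject H₀.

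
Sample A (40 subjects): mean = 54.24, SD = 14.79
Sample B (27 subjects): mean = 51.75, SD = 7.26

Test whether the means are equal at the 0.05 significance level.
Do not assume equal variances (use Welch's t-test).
Welch's two-sample t-test:
H₀: μ₁ = μ₂
H₁: μ₁ ≠ μ₂
s₁²/n₁ = 14.79²/40 = 5.4686,  s₂²/n₂ = 7.26²/27 = 1.9521
SE = √(s₁²/n₁ + s₂²/n₂) = √(5.4686 + 1.9521) = 2.7241
df (Welch-Satterthwaite) = (s₁²/n₁ + s₂²/n₂)² / [(s₁²/n₁)²/(n₁-1) + (s₂²/n₂)²/(n₂-1)] ≈ 60.29
t = (x̄₁ - x̄₂) / SE = (54.24 - 51.75) / 2.7241 = 2.49 / 2.7241 = 0.914
p-value = 0.3643

Since p-value > α = 0.05, we fail to reject H₀.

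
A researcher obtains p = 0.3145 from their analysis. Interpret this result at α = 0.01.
Since p = 0.3145 > α = 0.01, fail to reject H₀.
There is insufficient evidence to reject the null hypothesis; the result is not statistically significant at the 0.01 level.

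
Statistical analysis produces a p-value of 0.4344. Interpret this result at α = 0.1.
Since p = 0.4344 > α = 0.1, fail to reject H₀.
There is insufficient evidence to reject the null hypothesis; the result is not statistically significant at the 0.1 level.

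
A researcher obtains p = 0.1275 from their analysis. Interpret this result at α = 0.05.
Since p = 0.1275 > α = 0.05, fail to reject H₀.
There is insufficient evidence to reject the null hypothesis; the result is not statistically significant at the 0.05 level.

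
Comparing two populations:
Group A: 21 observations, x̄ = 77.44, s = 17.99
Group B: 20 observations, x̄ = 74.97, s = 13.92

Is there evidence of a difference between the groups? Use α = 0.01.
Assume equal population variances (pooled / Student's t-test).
Student's two-sample t-test (equal variances):
H₀: μ₁ = μ₂
H₁: μ₁ ≠ μ₂
df = n₁ + n₂ - 2 = 39
Pooled variance s_p² = [(n₁-1)s₁² + (n₂-1)s₂²] / (n₁ + n₂ - 2) = [(20)(17.99²) + (19)(13.92²)] / 39 = 260.3683
SE = √(s_p²(1/n₁ + 1/n₂)) = √(260.3683 × (1/21 + 1/20)) = 5.0415
t = (x̄₁ - x̄₂) / SE = (77.44 - 74.97) / 5.0415 = 2.47 / 5.0415 = 0.490
p-value = 0.6269

Since p-value > α = 0.01, we fail to reject H₀.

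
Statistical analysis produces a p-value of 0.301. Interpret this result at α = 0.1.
Since p = 0.301 > α = 0.1, fail to reject H₀.
There is insufficient evidence to reject the null hypothesis; the result is not statistically significant at the 0.1 level.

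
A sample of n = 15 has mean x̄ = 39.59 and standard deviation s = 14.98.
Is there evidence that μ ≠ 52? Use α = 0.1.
One-sample t-test:
H₀: μ = 52
H₁: μ ≠ 52
df = n - 1 = 14
t = (x̄ - μ₀) / (s/√n) = (39.59 - 52) / (14.98/√15) = -3.209
p-value = 0.0063

Since p-value < α = 0.1, we reject H₀.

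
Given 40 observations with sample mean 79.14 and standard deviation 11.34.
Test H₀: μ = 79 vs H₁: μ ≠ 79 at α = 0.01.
One-sample t-test:
H₀: μ = 79
H₁: μ ≠ 79
df = n - 1 = 39
t = (x̄ - μ₀) / (s/√n) = (79.14 - 79) / (11.34/√40) = 0.078
p-value = 0.9382

Since p-value > α = 0.01, we fail to reject H₀.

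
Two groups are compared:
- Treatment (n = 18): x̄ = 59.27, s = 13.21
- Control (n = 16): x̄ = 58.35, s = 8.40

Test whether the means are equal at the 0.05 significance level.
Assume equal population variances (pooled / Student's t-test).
Student's two-sample t-test (equal variances):
H₀: μ₁ = μ₂
H₁: μ₁ ≠ μ₂
df = n₁ + n₂ - 2 = 32
Pooled variance s_p² = [(n₁-1)s₁² + (n₂-1)s₂²] / (n₁ + n₂ - 2) = [(17)(13.21²) + (15)(8.40²)] / 32 = 125.7803
SE = √(s_p²(1/n₁ + 1/n₂)) = √(125.7803 × (1/18 + 1/16)) = 3.8534
t = (x̄₁ - x̄₂) / SE = (59.27 - 58.35) / 3.8534 = 0.92 / 3.8534 = 0.239
p-value = 0.8128

Since p-value > α = 0.05, we fail to reject H₀.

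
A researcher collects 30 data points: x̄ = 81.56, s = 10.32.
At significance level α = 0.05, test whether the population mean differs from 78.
One-sample t-test:
H₀: μ = 78
H₁: μ ≠ 78
df = n - 1 = 29
t = (x̄ - μ₀) / (s/√n) = (81.56 - 78) / (10.32/√30) = 1.889
p-value = 0.0689

Since p-value > α = 0.05, we fail to reject H₀.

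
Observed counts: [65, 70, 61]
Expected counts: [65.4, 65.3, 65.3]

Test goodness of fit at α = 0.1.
Chi-square goodness of fit test:
H₀: observed counts match expected distribution
H₁: observed counts differ from expected distribution
df = k - 1 = 2
χ² = Σ(O - E)²/E
   = (65 - 65.4)²/65.4 + (70 - 65.3)²/65.3 + (61 - 65.3)²/65.3
   = 0.002 + 0.338 + 0.283
   = 0.62
p-value = 0.7320

Since p-value > α = 0.1, we fail to reject H₀.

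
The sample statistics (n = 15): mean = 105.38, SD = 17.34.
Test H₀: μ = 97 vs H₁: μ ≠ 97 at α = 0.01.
One-sample t-test:
H₀: μ = 97
H₁: μ ≠ 97
df = n - 1 = 14
t = (x̄ - μ₀) / (s/√n) = (105.38 - 97) / (17.34/√15) = 1.872
p-value = 0.0823

Since p-value > α = 0.01, we fail to reject H₀.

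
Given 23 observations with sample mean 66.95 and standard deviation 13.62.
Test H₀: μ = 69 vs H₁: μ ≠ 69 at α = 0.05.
One-sample t-test:
H₀: μ = 69
H₁: μ ≠ 69
df = n - 1 = 22
t = (x̄ - μ₀) / (s/√n) = (66.95 - 69) / (13.62/√23) = -0.722
p-value = 0.4780

Since p-value > α = 0.05, we fail to reject H₀.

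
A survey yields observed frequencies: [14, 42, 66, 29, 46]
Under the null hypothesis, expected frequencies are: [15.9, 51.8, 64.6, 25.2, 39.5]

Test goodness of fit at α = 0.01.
Chi-square goodness of fit test:
H₀: observed counts match expected distribution
H₁: observed counts differ from expected distribution
df = k - 1 = 4
χ² = Σ(O - E)²/E
   = (14 - 15.9)²/15.9 + (42 - 51.8)²/51.8 + (66 - 64.6)²/64.6 + (29 - 25.2)²/25.2 + (46 - 39.5)²/39.5
   = 0.227 + 1.854 + 0.030 + 0.573 + 1.070
   = 3.75
p-value = 0.4403

Since p-value > α = 0.01, we fail to reject H₀.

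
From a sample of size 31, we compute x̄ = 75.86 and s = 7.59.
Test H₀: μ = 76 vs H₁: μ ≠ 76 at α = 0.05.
One-sample t-test:
H₀: μ = 76
H₁: μ ≠ 76
df = n - 1 = 30
t = (x̄ - μ₀) / (s/√n) = (75.86 - 76) / (7.59/√31) = -0.103
p-value = 0.9189

Since p-value > α = 0.05, we fail to reject H₀.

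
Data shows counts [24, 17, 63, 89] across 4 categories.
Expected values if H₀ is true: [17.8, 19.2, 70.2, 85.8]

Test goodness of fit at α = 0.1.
Chi-square goodness of fit test:
H₀: observed counts match expected distribution
H₁: observed counts differ from expected distribution
df = k - 1 = 3
χ² = Σ(O - E)²/E
   = (24 - 17.8)²/17.8 + (17 - 19.2)²/19.2 + (63 - 70.2)²/70.2 + (89 - 85.8)²/85.8
   = 2.160 + 0.252 + 0.738 + 0.119
   = 3.27
p-value = 0.3519

Since p-value > α = 0.1, we fail to reject H₀.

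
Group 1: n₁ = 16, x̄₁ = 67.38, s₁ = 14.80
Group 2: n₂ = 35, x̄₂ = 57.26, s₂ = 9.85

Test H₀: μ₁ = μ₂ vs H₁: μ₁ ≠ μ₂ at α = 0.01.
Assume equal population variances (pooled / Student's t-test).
Student's two-sample t-test (equal variances):
H₀: μ₁ = μ₂
H₁: μ₁ ≠ μ₂
df = n₁ + n₂ - 2 = 49
Pooled variance s_p² = [(n₁-1)s₁² + (n₂-1)s₂²] / (n₁ + n₂ - 2) = [(15)(14.80²) + (34)(9.85²)] / 49 = 134.3748
SE = √(s_p²(1/n₁ + 1/n₂)) = √(134.3748 × (1/16 + 1/35)) = 3.4982
t = (x̄₁ - x̄₂) / SE = (67.38 - 57.26) / 3.4982 = 10.12 / 3.4982 = 2.893
p-value = 0.0057

Since p-value < α = 0.01, we reject H₀.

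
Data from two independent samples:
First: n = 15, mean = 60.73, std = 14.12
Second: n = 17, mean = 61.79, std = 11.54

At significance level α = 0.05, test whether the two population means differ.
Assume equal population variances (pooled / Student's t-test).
Student's two-sample t-test (equal variances):
H₀: μ₁ = μ₂
H₁: μ₁ ≠ μ₂
df = n₁ + n₂ - 2 = 30
Pooled variance s_p² = [(n₁-1)s₁² + (n₂-1)s₂²] / (n₁ + n₂ - 2) = [(14)(14.12²) + (16)(11.54²)] / 30 = 164.0662
SE = √(s_p²(1/n₁ + 1/n₂)) = √(164.0662 × (1/15 + 1/17)) = 4.5375
t = (x̄₁ - x̄₂) / SE = (60.73 - 61.79) / 4.5375 = -1.06 / 4.5375 = -0.234
p-value = 0.8169

Since p-value > α = 0.05, we fail to reject H₀.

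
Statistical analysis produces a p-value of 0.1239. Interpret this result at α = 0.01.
Since p = 0.1239 > α = 0.01, fail to reject H₀.
There is insufficient evidence to reject the null hypothesis; the result is not statistically significant at the 0.01 level.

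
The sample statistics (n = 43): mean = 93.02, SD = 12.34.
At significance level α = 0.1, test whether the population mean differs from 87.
One-sample t-test:
H₀: μ = 87
H₁: μ ≠ 87
df = n - 1 = 42
t = (x̄ - μ₀) / (s/√n) = (93.02 - 87) / (12.34/√43) = 3.199
p-value = 0.0026

Since p-value < α = 0.1, we reject H₀.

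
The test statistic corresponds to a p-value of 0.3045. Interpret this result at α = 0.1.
Since p = 0.3045 > α = 0.1, fail to reject H₀.
There is insufficient evidence to reject the null hypothesis; the result is not statistically significant at the 0.1 level.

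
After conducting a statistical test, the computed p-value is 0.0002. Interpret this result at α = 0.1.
Since p = 0.0002 < α = 0.1, reject H₀.
There is sufficient evidence to reject the null hypothesis; the result is statistically significant at the 0.1 level.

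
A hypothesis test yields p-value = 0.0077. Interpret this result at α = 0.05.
Since p = 0.0077 < α = 0.05, reject H₀.
There is sufficient evidence to reject the null hypothesis; the result is statistically significant at the 0.05 level.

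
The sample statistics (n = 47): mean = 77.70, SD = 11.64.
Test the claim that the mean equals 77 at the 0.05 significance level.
One-sample t-test:
H₀: μ = 77
H₁: μ ≠ 77
df = n - 1 = 46
t = (x̄ - μ₀) / (s/√n) = (77.70 - 77) / (11.64/√47) = 0.412
p-value = 0.6820

Since p-value > α = 0.05, we fail to reject H₀.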